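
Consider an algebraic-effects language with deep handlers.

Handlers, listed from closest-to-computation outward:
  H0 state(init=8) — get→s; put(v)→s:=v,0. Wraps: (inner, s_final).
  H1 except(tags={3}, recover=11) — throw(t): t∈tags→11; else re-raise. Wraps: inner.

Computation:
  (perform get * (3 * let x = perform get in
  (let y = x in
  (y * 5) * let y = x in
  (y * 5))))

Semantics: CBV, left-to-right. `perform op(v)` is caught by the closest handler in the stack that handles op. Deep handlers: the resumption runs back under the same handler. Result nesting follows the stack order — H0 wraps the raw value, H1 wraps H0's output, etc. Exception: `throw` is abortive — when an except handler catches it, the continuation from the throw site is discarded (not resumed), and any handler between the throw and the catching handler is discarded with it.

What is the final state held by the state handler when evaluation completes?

Evaluation trace:
get @ H0 ⇒ 8
get @ H0 ⇒ 8
H0 returns (38400, 8)
H1 returns (38400, 8)
= (38400, 8)

Answer: 8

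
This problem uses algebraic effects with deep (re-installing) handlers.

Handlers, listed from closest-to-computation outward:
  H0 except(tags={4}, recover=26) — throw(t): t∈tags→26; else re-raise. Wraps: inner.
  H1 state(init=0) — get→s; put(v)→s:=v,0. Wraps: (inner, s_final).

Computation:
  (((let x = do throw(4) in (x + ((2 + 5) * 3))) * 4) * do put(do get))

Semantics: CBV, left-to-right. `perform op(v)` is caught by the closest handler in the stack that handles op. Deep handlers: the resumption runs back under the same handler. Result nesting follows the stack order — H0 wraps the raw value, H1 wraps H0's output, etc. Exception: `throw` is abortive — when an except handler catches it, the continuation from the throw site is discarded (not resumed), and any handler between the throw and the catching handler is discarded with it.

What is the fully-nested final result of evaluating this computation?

Answer: (26, 0)

Evaluation trace:
throw(4) @ H0 caught ⇒ 26
H1 returns (26, 0)
= (26, 0)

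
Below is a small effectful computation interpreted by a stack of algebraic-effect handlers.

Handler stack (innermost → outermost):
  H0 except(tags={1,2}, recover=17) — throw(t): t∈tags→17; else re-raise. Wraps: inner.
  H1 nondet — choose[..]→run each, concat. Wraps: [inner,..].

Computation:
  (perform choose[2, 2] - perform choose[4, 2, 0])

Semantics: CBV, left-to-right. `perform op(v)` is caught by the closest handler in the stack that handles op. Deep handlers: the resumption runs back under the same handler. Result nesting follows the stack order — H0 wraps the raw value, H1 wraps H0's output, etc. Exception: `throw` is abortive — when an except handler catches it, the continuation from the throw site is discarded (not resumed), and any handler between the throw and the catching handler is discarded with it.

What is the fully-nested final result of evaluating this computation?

Evaluation trace:
choose[2, 2] @ H1
  branch[0] choose=2:
    choose[4, 2, 0] @ H1
      branch[0] choose=4:
        H0 returns -2
        H1 returns [-2]
      branch[1] choose=2:
        H0 returns 0
        H1 returns [0]
      branch[2] choose=0:
        H0 returns 2
        H1 returns [2]
  branch[1] choose=2:
    choose[4, 2, 0] @ H1
      branch[0] choose=4:
        H0 returns -2
        H1 returns [-2]
      branch[1] choose=2:
        H0 returns 0
        H1 returns [0]
      branch[2] choose=0:
        H0 returns 2
        H1 returns [2]
= [-2, 0, 2, -2, 0, 2]

Answer: [-2, 0, 2, -2, 0, 2]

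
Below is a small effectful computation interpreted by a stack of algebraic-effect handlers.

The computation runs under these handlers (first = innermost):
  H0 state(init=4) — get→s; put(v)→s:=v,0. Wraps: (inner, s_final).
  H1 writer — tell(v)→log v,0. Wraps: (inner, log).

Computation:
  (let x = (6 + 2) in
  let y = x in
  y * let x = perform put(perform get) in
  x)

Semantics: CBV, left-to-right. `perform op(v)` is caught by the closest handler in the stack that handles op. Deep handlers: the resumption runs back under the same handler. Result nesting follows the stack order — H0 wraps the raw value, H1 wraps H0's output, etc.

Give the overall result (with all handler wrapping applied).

Answer: ((0, 4), ())

Working:
get @ H0 ⇒ 4
put(4) @ H0 ⇒ s:=4
H0 returns (0, 4)
H1 returns ((0, 4), ())
= ((0, 4), ())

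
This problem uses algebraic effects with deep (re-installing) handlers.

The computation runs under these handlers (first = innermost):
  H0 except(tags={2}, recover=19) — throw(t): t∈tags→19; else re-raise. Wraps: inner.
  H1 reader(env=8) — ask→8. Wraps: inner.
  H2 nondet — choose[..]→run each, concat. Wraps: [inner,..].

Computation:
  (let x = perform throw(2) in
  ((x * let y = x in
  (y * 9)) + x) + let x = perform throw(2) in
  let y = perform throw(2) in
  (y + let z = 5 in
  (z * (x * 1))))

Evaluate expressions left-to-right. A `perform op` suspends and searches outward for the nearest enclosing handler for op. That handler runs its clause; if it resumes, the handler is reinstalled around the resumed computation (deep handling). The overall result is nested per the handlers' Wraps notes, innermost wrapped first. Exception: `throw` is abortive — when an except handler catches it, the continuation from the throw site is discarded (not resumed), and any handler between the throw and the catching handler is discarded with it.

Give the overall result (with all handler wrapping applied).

Answer: [19]

Step-by-step:
throw(2) @ H0 caught ⇒ 19
H1 returns 19
H2 returns [19]
= [19]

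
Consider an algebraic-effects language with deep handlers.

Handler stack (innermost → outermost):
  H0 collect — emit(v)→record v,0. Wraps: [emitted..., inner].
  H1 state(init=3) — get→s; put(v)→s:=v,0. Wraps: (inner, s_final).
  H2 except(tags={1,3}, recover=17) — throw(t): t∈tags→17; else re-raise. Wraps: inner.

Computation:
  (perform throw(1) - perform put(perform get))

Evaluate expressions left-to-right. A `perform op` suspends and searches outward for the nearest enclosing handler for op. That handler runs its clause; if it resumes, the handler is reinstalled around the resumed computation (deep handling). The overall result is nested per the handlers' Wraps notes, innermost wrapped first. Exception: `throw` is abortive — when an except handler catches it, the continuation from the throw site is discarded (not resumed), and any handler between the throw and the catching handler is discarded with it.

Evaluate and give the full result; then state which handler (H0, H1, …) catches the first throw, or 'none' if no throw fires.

Answer: 17 ; first throw caught by: H2

Step-by-step:
throw(1) @ H2 caught ⇒ 17
= 17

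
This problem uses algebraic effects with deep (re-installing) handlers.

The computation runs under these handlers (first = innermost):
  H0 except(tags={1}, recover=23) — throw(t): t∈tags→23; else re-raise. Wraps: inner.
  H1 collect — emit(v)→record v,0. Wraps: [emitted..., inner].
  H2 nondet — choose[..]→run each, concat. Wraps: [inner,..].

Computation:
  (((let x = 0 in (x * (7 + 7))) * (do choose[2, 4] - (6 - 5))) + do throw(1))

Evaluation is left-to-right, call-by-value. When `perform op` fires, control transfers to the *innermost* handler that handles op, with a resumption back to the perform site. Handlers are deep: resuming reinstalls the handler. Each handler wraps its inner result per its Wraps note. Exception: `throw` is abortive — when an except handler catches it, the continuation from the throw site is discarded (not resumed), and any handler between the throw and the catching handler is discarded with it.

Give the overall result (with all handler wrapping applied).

Answer: [[23], [23]]

Working:
choose[2, 4] @ H2
  branch[0] choose=2:
    throw(1) @ H0 caught ⇒ 23
    H1 returns [23]
    H2 returns [[23]]
  branch[1] choose=4:
    throw(1) @ H0 caught ⇒ 23
    H1 returns [23]
    H2 returns [[23]]
= [[23], [23]]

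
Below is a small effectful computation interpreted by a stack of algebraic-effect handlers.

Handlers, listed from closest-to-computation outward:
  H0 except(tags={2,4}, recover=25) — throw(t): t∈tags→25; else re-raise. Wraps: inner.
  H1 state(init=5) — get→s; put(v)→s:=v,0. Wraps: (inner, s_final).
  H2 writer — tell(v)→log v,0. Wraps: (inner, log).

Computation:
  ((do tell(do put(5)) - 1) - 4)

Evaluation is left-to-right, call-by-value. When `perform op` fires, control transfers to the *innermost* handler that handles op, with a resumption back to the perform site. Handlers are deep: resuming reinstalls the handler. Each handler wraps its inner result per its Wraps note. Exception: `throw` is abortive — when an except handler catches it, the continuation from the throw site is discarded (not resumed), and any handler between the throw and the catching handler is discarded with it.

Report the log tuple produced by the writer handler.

Answer: (0)

Evaluation trace:
put(5) @ H1 ⇒ s:=5
tell(0) @ H2 ⇒ log+=0
H0 returns -5
H1 returns (-5, 5)
H2 returns ((-5, 5), (0))
= ((-5, 5), (0))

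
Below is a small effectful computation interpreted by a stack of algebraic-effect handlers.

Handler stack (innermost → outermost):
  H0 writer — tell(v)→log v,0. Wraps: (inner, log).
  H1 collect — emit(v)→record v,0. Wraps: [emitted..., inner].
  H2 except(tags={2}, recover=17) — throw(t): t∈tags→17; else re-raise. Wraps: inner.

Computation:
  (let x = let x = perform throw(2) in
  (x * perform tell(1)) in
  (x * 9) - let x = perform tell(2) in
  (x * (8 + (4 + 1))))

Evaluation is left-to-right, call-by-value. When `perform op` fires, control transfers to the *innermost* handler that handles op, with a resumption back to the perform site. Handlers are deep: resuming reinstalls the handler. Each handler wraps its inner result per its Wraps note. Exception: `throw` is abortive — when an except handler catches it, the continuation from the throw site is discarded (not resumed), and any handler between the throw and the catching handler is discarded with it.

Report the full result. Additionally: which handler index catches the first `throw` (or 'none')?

Answer: 17 ; first throw caught by: H2

Evaluation trace:
throw(2) @ H2 caught ⇒ 17
= 17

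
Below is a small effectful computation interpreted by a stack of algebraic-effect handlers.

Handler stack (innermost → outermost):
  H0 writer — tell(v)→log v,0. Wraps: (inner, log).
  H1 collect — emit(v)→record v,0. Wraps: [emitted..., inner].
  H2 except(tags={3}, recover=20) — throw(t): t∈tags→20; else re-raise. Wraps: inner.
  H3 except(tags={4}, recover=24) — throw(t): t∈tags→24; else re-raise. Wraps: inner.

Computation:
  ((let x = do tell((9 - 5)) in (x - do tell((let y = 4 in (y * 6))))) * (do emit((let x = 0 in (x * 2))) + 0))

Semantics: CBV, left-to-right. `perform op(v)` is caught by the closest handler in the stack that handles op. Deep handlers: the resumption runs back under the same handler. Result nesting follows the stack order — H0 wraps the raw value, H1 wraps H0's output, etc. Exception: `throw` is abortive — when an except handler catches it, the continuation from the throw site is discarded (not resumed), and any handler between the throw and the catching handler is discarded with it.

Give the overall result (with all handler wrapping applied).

Working:
tell(4) @ H0 ⇒ log+=4
tell(24) @ H0 ⇒ log+=24
emit(0) @ H1 ⇒ out+=0
H0 returns (0, (4, 24))
H1 returns [0, (0, (4, 24))]
H2 returns [0, (0, (4, 24))]
H3 returns [0, (0, (4, 24))]
= [0, (0, (4, 24))]

Answer: [0, (0, (4, 24))]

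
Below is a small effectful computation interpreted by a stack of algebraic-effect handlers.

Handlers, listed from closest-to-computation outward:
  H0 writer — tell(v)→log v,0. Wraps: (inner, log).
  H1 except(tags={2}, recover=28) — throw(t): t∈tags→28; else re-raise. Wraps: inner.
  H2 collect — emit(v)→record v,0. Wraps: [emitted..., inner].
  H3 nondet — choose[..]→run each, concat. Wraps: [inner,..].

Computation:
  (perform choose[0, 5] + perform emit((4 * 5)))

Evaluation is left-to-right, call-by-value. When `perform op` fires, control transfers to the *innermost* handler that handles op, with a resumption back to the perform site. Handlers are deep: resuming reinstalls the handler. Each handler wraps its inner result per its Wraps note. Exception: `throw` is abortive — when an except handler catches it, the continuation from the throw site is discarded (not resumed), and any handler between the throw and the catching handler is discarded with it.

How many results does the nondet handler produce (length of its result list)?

Working:
choose[0, 5] @ H3
  branch[0] choose=0:
    emit(20) @ H2 ⇒ out+=20
    H0 returns (0, ())
    H1 returns (0, ())
    H2 returns [20, (0, ())]
    H3 returns [[20, (0, ())]]
  branch[1] choose=5:
    emit(20) @ H2 ⇒ out+=20
    H0 returns (5, ())
    H1 returns (5, ())
    H2 returns [20, (5, ())]
    H3 returns [[20, (5, ())]]
= [[20, (0, ())], [20, (5, ())]]

Answer: 2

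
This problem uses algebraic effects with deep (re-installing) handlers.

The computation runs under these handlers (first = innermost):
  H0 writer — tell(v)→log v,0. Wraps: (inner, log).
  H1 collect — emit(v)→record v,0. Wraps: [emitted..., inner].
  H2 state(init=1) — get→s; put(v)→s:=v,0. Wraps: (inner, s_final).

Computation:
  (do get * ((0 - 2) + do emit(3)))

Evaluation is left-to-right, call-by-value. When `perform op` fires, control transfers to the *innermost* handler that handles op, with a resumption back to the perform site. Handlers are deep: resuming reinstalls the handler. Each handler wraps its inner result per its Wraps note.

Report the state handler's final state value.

Answer: 1

Working:
get @ H2 ⇒ 1
emit(3) @ H1 ⇒ out+=3
H0 returns (-2, ())
H1 returns [3, (-2, ())]
H2 returns ([3, (-2, ())], 1)
= ([3, (-2, ())], 1)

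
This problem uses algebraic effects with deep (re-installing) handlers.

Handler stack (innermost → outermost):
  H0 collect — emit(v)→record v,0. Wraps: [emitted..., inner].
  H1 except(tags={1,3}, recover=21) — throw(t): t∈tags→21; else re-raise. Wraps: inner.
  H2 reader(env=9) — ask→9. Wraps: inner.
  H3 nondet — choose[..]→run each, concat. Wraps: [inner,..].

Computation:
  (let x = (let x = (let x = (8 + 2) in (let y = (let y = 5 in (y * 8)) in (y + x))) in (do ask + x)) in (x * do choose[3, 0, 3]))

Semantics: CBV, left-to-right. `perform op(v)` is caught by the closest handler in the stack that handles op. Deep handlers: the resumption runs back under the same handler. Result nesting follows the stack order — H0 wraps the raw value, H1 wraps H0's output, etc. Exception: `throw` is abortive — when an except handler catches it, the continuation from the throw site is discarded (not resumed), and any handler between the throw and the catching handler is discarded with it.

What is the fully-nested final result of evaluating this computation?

Evaluation trace:
ask @ H2 ⇒ 9
choose[3, 0, 3] @ H3
  branch[0] choose=3:
    H0 returns [177]
    H1 returns [177]
    H2 returns [177]
    H3 returns [[177]]
  branch[1] choose=0:
    H0 returns [0]
    H1 returns [0]
    H2 returns [0]
    H3 returns [[0]]
  branch[2] choose=3:
    H0 returns [177]
    H1 returns [177]
    H2 returns [177]
    H3 returns [[177]]
= [[177], [0], [177]]

Answer: [[177], [0], [177]]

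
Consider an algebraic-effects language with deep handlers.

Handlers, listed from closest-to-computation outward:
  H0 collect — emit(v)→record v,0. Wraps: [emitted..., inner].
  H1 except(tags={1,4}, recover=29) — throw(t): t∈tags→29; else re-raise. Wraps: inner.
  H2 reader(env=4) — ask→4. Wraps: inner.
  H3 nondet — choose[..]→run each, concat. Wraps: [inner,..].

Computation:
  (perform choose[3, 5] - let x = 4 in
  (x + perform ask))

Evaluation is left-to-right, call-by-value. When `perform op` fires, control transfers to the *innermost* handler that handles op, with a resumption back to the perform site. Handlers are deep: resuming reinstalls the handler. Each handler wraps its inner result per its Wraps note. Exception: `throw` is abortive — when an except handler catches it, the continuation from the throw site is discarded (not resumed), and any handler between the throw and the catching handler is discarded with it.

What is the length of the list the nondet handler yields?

Answer: 2

Working:
choose[3, 5] @ H3
  branch[0] choose=3:
    ask @ H2 ⇒ 4
    H0 returns [-5]
    H1 returns [-5]
    H2 returns [-5]
    H3 returns [[-5]]
  branch[1] choose=5:
    ask @ H2 ⇒ 4
    H0 returns [-3]
    H1 returns [-3]
    H2 returns [-3]
    H3 returns [[-3]]
= [[-5], [-3]]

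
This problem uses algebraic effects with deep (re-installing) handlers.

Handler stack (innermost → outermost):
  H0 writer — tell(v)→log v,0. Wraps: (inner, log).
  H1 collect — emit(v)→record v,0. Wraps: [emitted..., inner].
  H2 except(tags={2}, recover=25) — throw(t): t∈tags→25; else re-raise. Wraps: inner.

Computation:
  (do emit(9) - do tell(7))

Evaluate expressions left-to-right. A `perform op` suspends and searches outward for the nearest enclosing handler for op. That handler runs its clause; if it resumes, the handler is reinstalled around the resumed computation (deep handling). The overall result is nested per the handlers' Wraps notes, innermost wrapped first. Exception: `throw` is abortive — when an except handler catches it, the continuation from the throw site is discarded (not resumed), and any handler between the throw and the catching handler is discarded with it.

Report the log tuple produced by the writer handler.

Step-by-step:
emit(9) @ H1 ⇒ out+=9
tell(7) @ H0 ⇒ log+=7
H0 returns (0, (7))
H1 returns [9, (0, (7))]
H2 returns [9, (0, (7))]
= [9, (0, (7))]

Answer: (7)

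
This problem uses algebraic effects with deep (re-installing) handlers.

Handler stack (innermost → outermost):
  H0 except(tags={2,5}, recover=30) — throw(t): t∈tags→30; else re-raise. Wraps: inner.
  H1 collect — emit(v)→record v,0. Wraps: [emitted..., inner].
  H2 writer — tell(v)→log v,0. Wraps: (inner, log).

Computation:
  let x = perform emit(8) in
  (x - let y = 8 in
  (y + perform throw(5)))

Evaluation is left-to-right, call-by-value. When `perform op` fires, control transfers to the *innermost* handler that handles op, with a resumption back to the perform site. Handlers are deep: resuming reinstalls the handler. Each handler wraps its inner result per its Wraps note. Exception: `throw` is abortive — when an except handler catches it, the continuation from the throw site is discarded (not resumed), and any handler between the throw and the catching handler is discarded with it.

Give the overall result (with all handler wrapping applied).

Answer: ([8, 30], ())

Step-by-step:
emit(8) @ H1 ⇒ out+=8
throw(5) @ H0 caught ⇒ 30
H1 returns [8, 30]
H2 returns ([8, 30], ())
= ([8, 30], ())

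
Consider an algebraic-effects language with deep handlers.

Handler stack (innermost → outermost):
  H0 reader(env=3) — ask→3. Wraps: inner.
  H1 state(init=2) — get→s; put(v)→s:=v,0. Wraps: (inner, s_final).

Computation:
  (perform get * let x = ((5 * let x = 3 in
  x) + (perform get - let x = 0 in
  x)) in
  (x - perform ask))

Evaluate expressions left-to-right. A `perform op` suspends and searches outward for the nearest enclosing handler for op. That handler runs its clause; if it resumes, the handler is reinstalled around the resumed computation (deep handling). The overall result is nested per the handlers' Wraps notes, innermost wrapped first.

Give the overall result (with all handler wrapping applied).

Answer: (28, 2)

Step-by-step:
get @ H1 ⇒ 2
get @ H1 ⇒ 2
ask @ H0 ⇒ 3
H0 returns 28
H1 returns (28, 2)
= (28, 2)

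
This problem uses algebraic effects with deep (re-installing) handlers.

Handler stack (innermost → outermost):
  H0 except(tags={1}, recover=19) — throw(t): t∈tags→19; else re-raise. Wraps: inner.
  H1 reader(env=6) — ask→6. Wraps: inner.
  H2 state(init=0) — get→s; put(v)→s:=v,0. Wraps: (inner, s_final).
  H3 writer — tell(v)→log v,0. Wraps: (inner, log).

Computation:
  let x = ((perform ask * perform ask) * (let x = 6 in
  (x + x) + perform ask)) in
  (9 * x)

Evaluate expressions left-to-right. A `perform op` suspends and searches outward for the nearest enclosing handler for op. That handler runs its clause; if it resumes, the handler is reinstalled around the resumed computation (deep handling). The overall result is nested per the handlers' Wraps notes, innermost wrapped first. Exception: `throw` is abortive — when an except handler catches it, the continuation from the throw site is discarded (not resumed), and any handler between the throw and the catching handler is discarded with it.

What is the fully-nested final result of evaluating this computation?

Answer: ((5832, 0), ())

Step-by-step:
ask @ H1 ⇒ 6
ask @ H1 ⇒ 6
ask @ H1 ⇒ 6
H0 returns 5832
H1 returns 5832
H2 returns (5832, 0)
H3 returns ((5832, 0), ())
= ((5832, 0), ())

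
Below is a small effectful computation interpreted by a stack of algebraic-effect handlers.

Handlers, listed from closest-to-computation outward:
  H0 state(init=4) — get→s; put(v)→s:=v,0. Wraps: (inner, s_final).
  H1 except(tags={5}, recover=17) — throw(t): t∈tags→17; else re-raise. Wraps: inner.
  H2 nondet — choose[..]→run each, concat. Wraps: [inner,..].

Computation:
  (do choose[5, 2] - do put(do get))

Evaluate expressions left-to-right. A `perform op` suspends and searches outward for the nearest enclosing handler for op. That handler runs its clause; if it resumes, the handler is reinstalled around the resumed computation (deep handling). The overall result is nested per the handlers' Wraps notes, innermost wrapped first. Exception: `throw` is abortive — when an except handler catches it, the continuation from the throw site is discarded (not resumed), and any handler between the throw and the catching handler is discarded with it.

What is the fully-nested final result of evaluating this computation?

Step-by-step:
choose[5, 2] @ H2
  branch[0] choose=5:
    get @ H0 ⇒ 4
    put(4) @ H0 ⇒ s:=4
    H0 returns (5, 4)
    H1 returns (5, 4)
    H2 returns [(5, 4)]
  branch[1] choose=2:
    get @ H0 ⇒ 4
    put(4) @ H0 ⇒ s:=4
    H0 returns (2, 4)
    H1 returns (2, 4)
    H2 returns [(2, 4)]
= [(5, 4), (2, 4)]

Answer: [(5, 4), (2, 4)]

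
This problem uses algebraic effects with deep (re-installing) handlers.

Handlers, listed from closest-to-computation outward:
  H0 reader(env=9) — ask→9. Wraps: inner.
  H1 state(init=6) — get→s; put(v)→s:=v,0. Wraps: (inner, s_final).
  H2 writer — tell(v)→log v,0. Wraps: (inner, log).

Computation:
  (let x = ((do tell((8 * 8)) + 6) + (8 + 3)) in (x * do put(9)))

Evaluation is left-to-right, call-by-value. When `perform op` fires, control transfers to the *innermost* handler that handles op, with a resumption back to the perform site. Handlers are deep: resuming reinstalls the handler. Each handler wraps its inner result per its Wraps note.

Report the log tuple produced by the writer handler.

Answer: (64)

Working:
tell(64) @ H2 ⇒ log+=64
put(9) @ H1 ⇒ s:=9
H0 returns 0
H1 returns (0, 9)
H2 returns ((0, 9), (64))
= ((0, 9), (64))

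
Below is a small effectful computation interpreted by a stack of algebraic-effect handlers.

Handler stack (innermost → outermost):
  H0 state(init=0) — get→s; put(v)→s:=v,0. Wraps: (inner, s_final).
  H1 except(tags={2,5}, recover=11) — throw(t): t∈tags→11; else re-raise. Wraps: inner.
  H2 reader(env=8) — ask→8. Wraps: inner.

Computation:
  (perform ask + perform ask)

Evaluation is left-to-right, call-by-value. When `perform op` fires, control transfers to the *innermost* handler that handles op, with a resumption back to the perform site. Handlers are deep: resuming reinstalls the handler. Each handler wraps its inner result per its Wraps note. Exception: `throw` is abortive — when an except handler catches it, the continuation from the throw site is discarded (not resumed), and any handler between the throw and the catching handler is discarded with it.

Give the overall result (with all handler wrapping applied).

Answer: (16, 0)

Evaluation trace:
ask @ H2 ⇒ 8
ask @ H2 ⇒ 8
H0 returns (16, 0)
H1 returns (16, 0)
H2 returns (16, 0)
= (16, 0)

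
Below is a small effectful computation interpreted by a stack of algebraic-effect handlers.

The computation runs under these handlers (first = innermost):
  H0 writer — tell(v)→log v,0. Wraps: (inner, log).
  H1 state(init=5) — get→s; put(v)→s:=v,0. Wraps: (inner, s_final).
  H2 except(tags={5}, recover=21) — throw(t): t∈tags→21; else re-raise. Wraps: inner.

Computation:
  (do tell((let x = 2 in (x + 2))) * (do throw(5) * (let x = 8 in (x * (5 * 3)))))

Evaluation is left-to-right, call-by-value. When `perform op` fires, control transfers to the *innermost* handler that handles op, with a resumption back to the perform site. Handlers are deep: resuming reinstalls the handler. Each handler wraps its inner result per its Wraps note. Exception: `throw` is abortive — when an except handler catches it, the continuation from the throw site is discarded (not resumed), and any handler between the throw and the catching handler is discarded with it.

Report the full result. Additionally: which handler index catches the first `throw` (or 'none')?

Answer: 21 ; first throw caught by: H2

Evaluation trace:
tell(4) @ H0 ⇒ log+=4
throw(5) @ H2 caught ⇒ 21
= 21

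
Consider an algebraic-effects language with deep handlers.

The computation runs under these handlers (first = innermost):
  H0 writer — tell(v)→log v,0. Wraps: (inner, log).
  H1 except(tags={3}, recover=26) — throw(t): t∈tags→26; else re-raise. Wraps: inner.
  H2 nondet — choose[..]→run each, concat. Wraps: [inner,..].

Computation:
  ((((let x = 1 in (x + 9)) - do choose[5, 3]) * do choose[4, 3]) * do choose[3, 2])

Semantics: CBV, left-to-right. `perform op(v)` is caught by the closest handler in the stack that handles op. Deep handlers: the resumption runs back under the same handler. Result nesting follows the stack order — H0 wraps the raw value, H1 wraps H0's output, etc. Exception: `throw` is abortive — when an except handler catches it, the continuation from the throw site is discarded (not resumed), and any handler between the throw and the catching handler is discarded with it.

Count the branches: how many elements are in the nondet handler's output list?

Working:
choose[5, 3] @ H2
  branch[0] choose=5:
    choose[4, 3] @ H2
      branch[0] choose=4:
        choose[3, 2] @ H2
          branch[0] choose=3:
            H0 returns (60, ())
            H1 returns (60, ())
            H2 returns [(60, ())]
          branch[1] choose=2:
            H0 returns (40, ())
            H1 returns (40, ())
            H2 returns [(40, ())]
      branch[1] choose=3:
        choose[3, 2] @ H2
          branch[0] choose=3:
            H0 returns (45, ())
            H1 returns (45, ())
            H2 returns [(45, ())]
          branch[1] choose=2:
            H0 returns (30, ())
            H1 returns (30, ())
            H2 returns [(30, ())]
  branch[1] choose=3:
    choose[4, 3] @ H2
      branch[0] choose=4:
        choose[3, 2] @ H2
          branch[0] choose=3:
            H0 returns (84, ())
            H1 returns (84, ())
            H2 returns [(84, ())]
          branch[1] choose=2:
            H0 returns (56, ())
            H1 returns (56, ())
            H2 returns [(56, ())]
      branch[1] choose=3:
        choose[3, 2] @ H2
          branch[0] choose=3:
            H0 returns (63, ())
            H1 returns (63, ())
            H2 returns [(63, ())]
          branch[1] choose=2:
            H0 returns (42, ())
            H1 returns (42, ())
            H2 returns [(42, ())]
= [(60, ()), (40, ()), (45, ()), (30, ()), (84, ()), (56, ()), (63, ()), (42, ())]

Answer: 8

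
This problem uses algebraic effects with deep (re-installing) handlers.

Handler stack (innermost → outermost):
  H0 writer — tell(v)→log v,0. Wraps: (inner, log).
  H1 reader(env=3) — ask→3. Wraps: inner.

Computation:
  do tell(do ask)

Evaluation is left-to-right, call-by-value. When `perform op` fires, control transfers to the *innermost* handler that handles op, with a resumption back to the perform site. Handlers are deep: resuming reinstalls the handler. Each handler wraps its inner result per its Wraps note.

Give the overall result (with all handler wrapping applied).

Answer: (0, (3))

Working:
ask @ H1 ⇒ 3
tell(3) @ H0 ⇒ log+=3
H0 returns (0, (3))
H1 returns (0, (3))
= (0, (3))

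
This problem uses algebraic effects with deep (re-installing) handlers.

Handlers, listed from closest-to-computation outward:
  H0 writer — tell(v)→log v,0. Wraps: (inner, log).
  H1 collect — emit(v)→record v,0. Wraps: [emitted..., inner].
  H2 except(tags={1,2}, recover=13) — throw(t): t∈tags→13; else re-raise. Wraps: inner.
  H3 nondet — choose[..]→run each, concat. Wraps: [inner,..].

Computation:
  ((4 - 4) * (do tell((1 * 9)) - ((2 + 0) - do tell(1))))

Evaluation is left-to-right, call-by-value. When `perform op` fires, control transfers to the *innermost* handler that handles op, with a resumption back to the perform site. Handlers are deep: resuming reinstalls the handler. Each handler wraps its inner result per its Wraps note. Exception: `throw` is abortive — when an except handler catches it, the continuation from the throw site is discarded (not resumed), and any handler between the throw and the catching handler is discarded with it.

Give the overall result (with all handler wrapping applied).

Answer: [[(0, (9, 1))]]

Working:
tell(9) @ H0 ⇒ log+=9
tell(1) @ H0 ⇒ log+=1
H0 returns (0, (9, 1))
H1 returns [(0, (9, 1))]
H2 returns [(0, (9, 1))]
H3 returns [[(0, (9, 1))]]
= [[(0, (9, 1))]]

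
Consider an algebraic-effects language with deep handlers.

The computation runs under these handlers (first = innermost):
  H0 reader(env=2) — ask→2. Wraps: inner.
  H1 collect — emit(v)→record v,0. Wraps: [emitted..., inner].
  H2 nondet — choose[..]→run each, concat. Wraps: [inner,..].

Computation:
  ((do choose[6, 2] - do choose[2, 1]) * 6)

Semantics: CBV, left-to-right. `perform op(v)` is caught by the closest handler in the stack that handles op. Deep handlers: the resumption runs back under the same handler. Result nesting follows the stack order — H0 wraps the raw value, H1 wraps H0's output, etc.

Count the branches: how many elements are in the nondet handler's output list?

Answer: 4

Working:
choose[6, 2] @ H2
  branch[0] choose=6:
    choose[2, 1] @ H2
      branch[0] choose=2:
        H0 returns 24
        H1 returns [24]
        H2 returns [[24]]
      branch[1] choose=1:
        H0 returns 30
        H1 returns [30]
        H2 returns [[30]]
  branch[1] choose=2:
    choose[2, 1] @ H2
      branch[0] choose=2:
        H0 returns 0
        H1 returns [0]
        H2 returns [[0]]
      branch[1] choose=1:
        H0 returns 6
        H1 returns [6]
        H2 returns [[6]]
= [[24], [30], [0], [6]]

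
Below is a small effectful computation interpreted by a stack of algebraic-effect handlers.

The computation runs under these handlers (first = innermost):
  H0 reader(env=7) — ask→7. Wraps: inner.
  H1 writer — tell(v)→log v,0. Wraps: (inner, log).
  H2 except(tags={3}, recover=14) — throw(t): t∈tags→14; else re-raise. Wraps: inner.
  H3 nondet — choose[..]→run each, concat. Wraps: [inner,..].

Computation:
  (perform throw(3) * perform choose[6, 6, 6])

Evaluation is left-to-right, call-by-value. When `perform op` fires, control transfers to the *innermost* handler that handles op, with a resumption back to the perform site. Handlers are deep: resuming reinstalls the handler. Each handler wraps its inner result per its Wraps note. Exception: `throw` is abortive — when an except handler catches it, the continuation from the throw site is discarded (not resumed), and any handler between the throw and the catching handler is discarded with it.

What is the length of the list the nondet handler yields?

Evaluation trace:
throw(3) @ H2 caught ⇒ 14
H3 returns [14]
= [14]

Answer: 1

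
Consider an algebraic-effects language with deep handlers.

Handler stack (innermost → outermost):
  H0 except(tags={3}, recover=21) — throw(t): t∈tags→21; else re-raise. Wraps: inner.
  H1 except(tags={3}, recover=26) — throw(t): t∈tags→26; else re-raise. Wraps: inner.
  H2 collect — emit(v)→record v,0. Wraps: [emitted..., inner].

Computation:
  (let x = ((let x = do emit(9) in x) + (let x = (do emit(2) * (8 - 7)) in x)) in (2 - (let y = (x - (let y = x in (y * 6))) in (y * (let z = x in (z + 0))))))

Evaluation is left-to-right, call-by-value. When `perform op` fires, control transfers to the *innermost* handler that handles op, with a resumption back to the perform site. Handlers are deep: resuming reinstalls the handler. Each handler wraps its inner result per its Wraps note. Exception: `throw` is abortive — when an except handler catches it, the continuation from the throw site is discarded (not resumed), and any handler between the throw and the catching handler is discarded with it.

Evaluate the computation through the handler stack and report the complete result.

Working:
emit(9) @ H2 ⇒ out+=9
emit(2) @ H2 ⇒ out+=2
H0 returns 2
H1 returns 2
H2 returns [9, 2, 2]
= [9, 2, 2]

Answer: [9, 2, 2]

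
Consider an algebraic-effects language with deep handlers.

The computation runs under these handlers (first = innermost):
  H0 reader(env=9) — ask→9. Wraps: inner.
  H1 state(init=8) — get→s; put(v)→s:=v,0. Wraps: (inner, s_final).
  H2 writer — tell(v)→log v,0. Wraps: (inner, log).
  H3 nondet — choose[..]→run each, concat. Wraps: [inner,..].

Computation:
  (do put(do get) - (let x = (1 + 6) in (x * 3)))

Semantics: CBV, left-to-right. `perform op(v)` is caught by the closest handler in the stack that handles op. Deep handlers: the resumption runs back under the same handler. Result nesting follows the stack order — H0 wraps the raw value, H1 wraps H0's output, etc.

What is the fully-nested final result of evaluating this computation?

Evaluation trace:
get @ H1 ⇒ 8
put(8) @ H1 ⇒ s:=8
H0 returns -21
H1 returns (-21, 8)
H2 returns ((-21, 8), ())
H3 returns [((-21, 8), ())]
= [((-21, 8), ())]

Answer: [((-21, 8), ())]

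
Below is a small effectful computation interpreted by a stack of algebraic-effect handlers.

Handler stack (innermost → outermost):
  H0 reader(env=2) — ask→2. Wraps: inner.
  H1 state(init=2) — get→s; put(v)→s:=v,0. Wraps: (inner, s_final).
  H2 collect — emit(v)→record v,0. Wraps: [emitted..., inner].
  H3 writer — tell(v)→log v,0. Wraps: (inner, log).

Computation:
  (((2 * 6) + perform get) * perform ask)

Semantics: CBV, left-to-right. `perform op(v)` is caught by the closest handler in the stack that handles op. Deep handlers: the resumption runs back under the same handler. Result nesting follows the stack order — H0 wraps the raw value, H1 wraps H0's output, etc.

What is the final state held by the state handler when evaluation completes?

Answer: 2

Working:
get @ H1 ⇒ 2
ask @ H0 ⇒ 2
H0 returns 28
H1 returns (28, 2)
H2 returns [(28, 2)]
H3 returns ([(28, 2)], ())
= ([(28, 2)], ())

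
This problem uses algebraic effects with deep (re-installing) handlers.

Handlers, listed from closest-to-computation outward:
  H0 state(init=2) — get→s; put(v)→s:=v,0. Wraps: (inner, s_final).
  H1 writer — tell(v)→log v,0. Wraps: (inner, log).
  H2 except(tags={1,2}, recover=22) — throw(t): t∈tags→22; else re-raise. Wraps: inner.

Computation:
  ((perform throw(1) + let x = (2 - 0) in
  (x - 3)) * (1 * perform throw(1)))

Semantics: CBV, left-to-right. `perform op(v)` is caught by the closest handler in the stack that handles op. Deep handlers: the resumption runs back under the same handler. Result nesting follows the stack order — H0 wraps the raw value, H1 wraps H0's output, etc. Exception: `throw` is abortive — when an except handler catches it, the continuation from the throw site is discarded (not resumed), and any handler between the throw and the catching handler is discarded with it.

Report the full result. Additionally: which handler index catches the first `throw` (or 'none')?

Answer: 22 ; first throw caught by: H2

Step-by-step:
throw(1) @ H2 caught ⇒ 22
= 22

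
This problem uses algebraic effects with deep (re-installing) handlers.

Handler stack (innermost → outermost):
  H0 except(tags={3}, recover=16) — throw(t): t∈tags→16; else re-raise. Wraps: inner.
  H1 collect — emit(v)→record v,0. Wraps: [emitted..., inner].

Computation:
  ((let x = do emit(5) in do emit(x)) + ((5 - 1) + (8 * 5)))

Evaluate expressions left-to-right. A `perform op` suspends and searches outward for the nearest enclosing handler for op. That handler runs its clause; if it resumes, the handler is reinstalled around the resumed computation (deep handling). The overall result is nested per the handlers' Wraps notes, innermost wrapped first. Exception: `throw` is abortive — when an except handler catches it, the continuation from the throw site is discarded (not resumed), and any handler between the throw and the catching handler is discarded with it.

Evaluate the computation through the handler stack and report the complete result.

Answer: [5, 0, 44]

Evaluation trace:
emit(5) @ H1 ⇒ out+=5
emit(0) @ H1 ⇒ out+=0
H0 returns 44
H1 returns [5, 0, 44]
= [5, 0, 44]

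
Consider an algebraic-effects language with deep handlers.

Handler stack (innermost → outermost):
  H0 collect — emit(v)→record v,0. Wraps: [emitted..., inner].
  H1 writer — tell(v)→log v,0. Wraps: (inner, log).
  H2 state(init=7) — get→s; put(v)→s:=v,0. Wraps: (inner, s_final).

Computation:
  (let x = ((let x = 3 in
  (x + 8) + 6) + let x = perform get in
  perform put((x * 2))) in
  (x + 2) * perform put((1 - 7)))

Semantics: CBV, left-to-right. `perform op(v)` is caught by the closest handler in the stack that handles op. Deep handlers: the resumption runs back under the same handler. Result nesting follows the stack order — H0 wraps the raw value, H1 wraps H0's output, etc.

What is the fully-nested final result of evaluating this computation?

Evaluation trace:
get @ H2 ⇒ 7
put(14) @ H2 ⇒ s:=14
put(-6) @ H2 ⇒ s:=-6
H0 returns [0]
H1 returns ([0], ())
H2 returns (([0], ()), -6)
= (([0], ()), -6)

Answer: (([0], ()), -6)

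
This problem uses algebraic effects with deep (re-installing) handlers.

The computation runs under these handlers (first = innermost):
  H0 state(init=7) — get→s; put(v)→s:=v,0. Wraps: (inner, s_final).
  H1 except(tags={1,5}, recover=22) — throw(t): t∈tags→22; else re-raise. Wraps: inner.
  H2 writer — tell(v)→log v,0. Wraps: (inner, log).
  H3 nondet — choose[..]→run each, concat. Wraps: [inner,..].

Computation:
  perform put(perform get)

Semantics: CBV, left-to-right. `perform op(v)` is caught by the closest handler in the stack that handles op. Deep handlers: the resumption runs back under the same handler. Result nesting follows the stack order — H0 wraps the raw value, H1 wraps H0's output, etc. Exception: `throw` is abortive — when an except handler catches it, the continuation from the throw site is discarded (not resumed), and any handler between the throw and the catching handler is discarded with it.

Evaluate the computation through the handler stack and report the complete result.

Answer: [((0, 7), ())]

Working:
get @ H0 ⇒ 7
put(7) @ H0 ⇒ s:=7
H0 returns (0, 7)
H1 returns (0, 7)
H2 returns ((0, 7), ())
H3 returns [((0, 7), ())]
= [((0, 7), ())]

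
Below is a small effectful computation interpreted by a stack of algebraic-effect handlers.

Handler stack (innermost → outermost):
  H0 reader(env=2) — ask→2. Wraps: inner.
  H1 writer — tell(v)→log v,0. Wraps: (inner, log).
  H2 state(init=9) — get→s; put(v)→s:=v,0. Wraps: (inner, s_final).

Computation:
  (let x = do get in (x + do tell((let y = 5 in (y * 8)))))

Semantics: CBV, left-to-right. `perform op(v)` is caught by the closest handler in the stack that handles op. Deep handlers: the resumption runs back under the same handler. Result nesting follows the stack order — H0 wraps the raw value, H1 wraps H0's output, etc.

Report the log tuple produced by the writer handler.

Answer: (40)

Working:
get @ H2 ⇒ 9
tell(40) @ H1 ⇒ log+=40
H0 returns 9
H1 returns (9, (40))
H2 returns ((9, (40)), 9)
= ((9, (40)), 9)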